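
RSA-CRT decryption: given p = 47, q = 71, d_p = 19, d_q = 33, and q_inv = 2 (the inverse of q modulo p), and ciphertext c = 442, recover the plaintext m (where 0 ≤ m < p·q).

2665

m₁ = c^(d_p) mod p: c ≡ 19 (mod 47), and 19^19 mod 47 = 33.
m₂ = c^(d_q) mod q: c ≡ 16 (mod 71), and 16^33 mod 71 = 38.
h = q_inv·(m₁ − m₂) mod p = 2·(33 − 38) mod 47 = 37.
m = m₂ + h·q = 38 + 37·71 = 2665.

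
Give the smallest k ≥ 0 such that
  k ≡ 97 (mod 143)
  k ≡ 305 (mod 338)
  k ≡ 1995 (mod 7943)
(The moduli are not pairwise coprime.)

gcd(143, 338) = 13 and 13 | (305 − 97), so the pair is consistent; merging gives k ≡ 2671 (mod 3718), where 3718 = lcm(143, 338).
gcd(3718, 7943) = 169 and 169 | (1995 − 2671), so the pair is consistent; merging gives k ≡ 129083 (mod 174746), where 174746 = lcm(3718, 7943).
The solution is unique modulo lcm(143, 338, 7943) = 174746.

129083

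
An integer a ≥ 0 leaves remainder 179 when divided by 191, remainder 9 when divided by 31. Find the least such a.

From a ≡ 179 (mod 191) write a = 179 + 191t. Substituting into a ≡ 9 (mod 31) gives 191t ≡ 16 (mod 31), and since 5⁻¹ ≡ 25 (mod 31), t ≡ 28. Hence a ≡ 179 + 191·28 = 5527 (mod 5921).

5527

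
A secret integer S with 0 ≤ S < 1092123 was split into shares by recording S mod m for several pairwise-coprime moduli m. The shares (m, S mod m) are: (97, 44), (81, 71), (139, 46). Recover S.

The moduli are pairwise coprime; N = 97·81·139 = 1092123.
N/97 = 11259; 11259 ≡ 7 (mod 97); 7·14 ≡ 1, so inverse 14.
N/81 = 13483; 13483 ≡ 37 (mod 81); 37·46 ≡ 1, so inverse 46.
N/139 = 7857; 7857 ≡ 73 (mod 139); 73·40 ≡ 1, so inverse 40.
S ≡ 44·11259·14 + 71·13483·46 + 46·7857·40 = 65427902.
65427902 mod 1092123 = 992645.

992645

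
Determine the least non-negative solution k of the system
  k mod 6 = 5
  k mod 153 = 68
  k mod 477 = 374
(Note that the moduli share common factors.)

8483

gcd(6, 153) = 3 and 3 | (68 − 5), so the pair is consistent; merging gives k ≡ 221 (mod 306), where 306 = lcm(6, 153).
gcd(306, 477) = 9 and 9 | (374 − 221), so the pair is consistent; merging gives k ≡ 8483 (mod 16218), where 16218 = lcm(306, 477).
The solution is unique modulo lcm(6, 153, 477) = 16218.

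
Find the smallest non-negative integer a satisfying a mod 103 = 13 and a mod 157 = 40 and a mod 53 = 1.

The moduli are pairwise coprime; N = 103·157·53 = 857063.
N/103 = 8321; 8321 ≡ 81 (mod 103); 81·14 ≡ 1, so inverse 14.
N/157 = 5459; 5459 ≡ 121 (mod 157); 121·109 ≡ 1, so inverse 109.
N/53 = 16171; 16171 ≡ 6 (mod 53); 6·9 ≡ 1, so inverse 9.
a ≡ 13·8321·14 + 40·5459·109 + 1·16171·9 = 25461201.
25461201 mod 857063 = 606374.

606374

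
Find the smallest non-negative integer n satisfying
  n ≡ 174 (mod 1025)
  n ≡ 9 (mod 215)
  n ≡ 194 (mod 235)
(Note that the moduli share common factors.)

2026599

Combine the congruences pairwise.
gcd(1025, 215) = 5 and 5 | (9 − 174), so the pair is consistent; merging gives n ≡ 43224 (mod 44075), where 44075 = lcm(1025, 215).
gcd(44075, 235) = 5 and 5 | (194 − 43224), so the pair is consistent; merging gives n ≡ 2026599 (mod 2071525), where 2071525 = lcm(44075, 235).
The solution is unique modulo lcm(1025, 215, 235) = 2071525.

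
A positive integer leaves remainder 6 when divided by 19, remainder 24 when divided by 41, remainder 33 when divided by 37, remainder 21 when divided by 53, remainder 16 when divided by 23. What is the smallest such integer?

The moduli are pairwise coprime; M = 19·41·37·53·23 = 35135237.
M/19 = 1849223; 1849223 ≡ 10 (mod 19); 10·2 ≡ 1, so inverse 2.
M/41 = 856957; 856957 ≡ 16 (mod 41); 16·18 ≡ 1, so inverse 18.
M/37 = 949601; 949601 ≡ 33 (mod 37); 33·9 ≡ 1, so inverse 9.
M/53 = 662929; 662929 ≡ 5 (mod 53); 5·32 ≡ 1, so inverse 32.
M/23 = 1527619; 1527619 ≡ 5 (mod 23); 5·14 ≡ 1, so inverse 14.
N ≡ 6·1849223·2 + 24·856957·18 + 33·949601·9 + 21·662929·32 + 16·1527619·14 = 1462102541.
1462102541 mod 35135237 = 21557824.

21557824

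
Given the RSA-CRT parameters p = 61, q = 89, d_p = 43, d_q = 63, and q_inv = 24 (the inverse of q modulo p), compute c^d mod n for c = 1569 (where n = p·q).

m₁ = c^(d_p) mod p: c ≡ 44 (mod 61), and 44^43 mod 61 = 35.
m₂ = c^(d_q) mod q: c ≡ 56 (mod 89), and 56^63 mod 89 = 31.
h = q_inv·(m₁ − m₂) mod p = 24·(35 − 31) mod 61 = 35.
m = m₂ + h·q = 31 + 35·89 = 3146.

3146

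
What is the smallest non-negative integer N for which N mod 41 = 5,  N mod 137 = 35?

From N ≡ 5 (mod 41) write N = 5 + 41t. Substituting into N ≡ 35 (mod 137) gives 41t ≡ 30 (mod 137), and since 41⁻¹ ≡ 127 (mod 137), t ≡ 111. Hence N ≡ 5 + 41·111 = 4556 (mod 5617).

4556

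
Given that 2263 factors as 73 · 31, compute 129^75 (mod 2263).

Mod 73: 129 ≡ 56; by Fermat, exponent reduces to 75 mod 72 = 3; 56^3 ≡ 51 (mod 73).
Mod 31: 129 ≡ 5; by Fermat, exponent reduces to 75 mod 30 = 15; 5^15 ≡ 1 (mod 31).
Combine by CRT: x ≡ 51 (mod 73), x ≡ 1 (mod 31) ⇒ x ≡ 1365 (mod 2263).

1365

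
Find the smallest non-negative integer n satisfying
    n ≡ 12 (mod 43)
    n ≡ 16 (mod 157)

From n ≡ 12 (mod 43) write n = 12 + 43t. Substituting into n ≡ 16 (mod 157) gives 43t ≡ 4 (mod 157), and since 43⁻¹ ≡ 84 (mod 157), t ≡ 22. Hence n ≡ 12 + 43·22 = 958 (mod 6751).

958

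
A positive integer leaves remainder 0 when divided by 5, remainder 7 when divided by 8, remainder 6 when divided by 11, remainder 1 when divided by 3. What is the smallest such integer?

655

The moduli are pairwise coprime; M = 5·8·11·3 = 1320.
M/5 = 264; 264 ≡ 4 (mod 5); 4·4 ≡ 1, so inverse 4.
M/8 = 165; 165 ≡ 5 (mod 8); 5·5 ≡ 1, so inverse 5.
M/11 = 120; 120 ≡ 10 (mod 11); 10·10 ≡ 1, so inverse 10.
M/3 = 440; 440 ≡ 2 (mod 3); 2·2 ≡ 1, so inverse 2.
n ≡ 0·264·4 + 7·165·5 + 6·120·10 + 1·440·2 = 13855.
13855 mod 1320 = 655.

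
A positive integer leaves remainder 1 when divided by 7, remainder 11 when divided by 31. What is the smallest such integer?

Combine the congruences pairwise.
From n ≡ 1 (mod 7) write n = 1 + 7t. Substituting into n ≡ 11 (mod 31) gives 7t ≡ 10 (mod 31), and since 7⁻¹ ≡ 9 (mod 31), t ≡ 28. Hence n ≡ 1 + 7·28 = 197 (mod 217).

197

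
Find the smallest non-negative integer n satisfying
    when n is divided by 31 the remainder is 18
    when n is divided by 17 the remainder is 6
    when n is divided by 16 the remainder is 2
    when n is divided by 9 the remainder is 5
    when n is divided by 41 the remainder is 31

301586

The moduli are pairwise coprime; M = 31·17·16·9·41 = 3111408.
M/31 = 100368; 100368 ≡ 21 (mod 31); 21·3 ≡ 1, so inverse 3.
M/17 = 183024; 183024 ≡ 2 (mod 17); 2·9 ≡ 1, so inverse 9.
M/16 = 194463; 194463 ≡ 15 (mod 16); 15·15 ≡ 1, so inverse 15.
M/9 = 345712; 345712 ≡ 4 (mod 9); 4·7 ≡ 1, so inverse 7.
M/41 = 75888; 75888 ≡ 38 (mod 41); 38·27 ≡ 1, so inverse 27.
n ≡ 18·100368·3 + 6·183024·9 + 2·194463·15 + 5·345712·7 + 31·75888·27 = 96755234.
96755234 mod 3111408 = 301586.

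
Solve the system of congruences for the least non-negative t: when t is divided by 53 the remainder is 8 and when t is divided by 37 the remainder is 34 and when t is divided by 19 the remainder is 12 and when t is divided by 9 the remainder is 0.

144963

The moduli are pairwise coprime; N = 53·37·19·9 = 335331.
N/53 = 6327; 6327 ≡ 20 (mod 53); 20·8 ≡ 1, so inverse 8.
N/37 = 9063; 9063 ≡ 35 (mod 37); 35·18 ≡ 1, so inverse 18.
N/19 = 17649; 17649 ≡ 17 (mod 19); 17·9 ≡ 1, so inverse 9.
N/9 = 37259; 37259 ≡ 8 (mod 9); 8·8 ≡ 1, so inverse 8.
t ≡ 8·6327·8 + 34·9063·18 + 12·17649·9 + 0·37259·8 = 7857576.
7857576 mod 335331 = 144963.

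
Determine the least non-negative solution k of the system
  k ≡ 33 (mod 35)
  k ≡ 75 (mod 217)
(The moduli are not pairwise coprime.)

Combine the congruences pairwise.
gcd(35, 217) = 7 and 7 | (75 − 33), so the pair is consistent; merging gives k ≡ 943 (mod 1085), where 1085 = lcm(35, 217).
The solution is unique modulo lcm(35, 217) = 1085.

943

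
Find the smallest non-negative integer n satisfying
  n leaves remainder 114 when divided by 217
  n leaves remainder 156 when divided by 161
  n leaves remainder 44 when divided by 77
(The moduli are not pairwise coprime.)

48939

Combine the congruences pairwise.
gcd(217, 161) = 7 and 7 | (156 − 114), so the pair is consistent; merging gives n ≡ 4020 (mod 4991), where 4991 = lcm(217, 161).
gcd(4991, 77) = 7 and 7 | (44 − 4020), so the pair is consistent; merging gives n ≡ 48939 (mod 54901), where 54901 = lcm(4991, 77).
The solution is unique modulo lcm(217, 161, 77) = 54901.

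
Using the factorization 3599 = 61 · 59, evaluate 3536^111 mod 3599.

1253

Mod 61: 3536 ≡ 59; by Fermat, exponent reduces to 111 mod 60 = 51; 59^51 ≡ 33 (mod 61).
Mod 59: 3536 ≡ 55; by Fermat, exponent reduces to 111 mod 58 = 53; 55^53 ≡ 14 (mod 59).
Combine by CRT: x ≡ 33 (mod 61), x ≡ 14 (mod 59) ⇒ x ≡ 1253 (mod 3599).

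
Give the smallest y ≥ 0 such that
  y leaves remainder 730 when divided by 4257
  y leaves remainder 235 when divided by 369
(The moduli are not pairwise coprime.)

77356

Combine the congruences pairwise.
gcd(4257, 369) = 9 and 9 | (235 − 730), so the pair is consistent; merging gives y ≡ 77356 (mod 174537), where 174537 = lcm(4257, 369).
The solution is unique modulo lcm(4257, 369) = 174537.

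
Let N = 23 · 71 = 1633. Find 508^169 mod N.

Mod 23: 508 ≡ 2; by Fermat, exponent reduces to 169 mod 22 = 15; 2^15 ≡ 16 (mod 23).
Mod 71: 508 ≡ 11; by Fermat, exponent reduces to 169 mod 70 = 29; 11^29 ≡ 55 (mod 71).
Combine by CRT: x ≡ 16 (mod 23), x ≡ 55 (mod 71) ⇒ x ≡ 1120 (mod 1633).

1120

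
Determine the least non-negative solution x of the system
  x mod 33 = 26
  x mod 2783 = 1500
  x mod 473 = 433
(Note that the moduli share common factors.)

79424

gcd(33, 2783) = 11 and 11 | (1500 − 26), so the pair is consistent; merging gives x ≡ 4283 (mod 8349), where 8349 = lcm(33, 2783).
gcd(8349, 473) = 11 and 11 | (433 − 4283), so the pair is consistent; merging gives x ≡ 79424 (mod 359007), where 359007 = lcm(8349, 473).
The solution is unique modulo lcm(33, 2783, 473) = 359007.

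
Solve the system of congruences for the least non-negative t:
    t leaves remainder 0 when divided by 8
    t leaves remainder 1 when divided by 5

16

From t ≡ 0 (mod 8) write t = 0 + 8s. Substituting into t ≡ 1 (mod 5) gives 8s ≡ 1 (mod 5), and since 3⁻¹ ≡ 2 (mod 5), s ≡ 2. Hence t ≡ 0 + 8·2 = 16 (mod 40).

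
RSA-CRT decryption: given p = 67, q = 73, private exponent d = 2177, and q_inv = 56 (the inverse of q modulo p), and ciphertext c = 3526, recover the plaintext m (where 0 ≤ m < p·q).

1482

d_p = d mod (p−1) = 2177 mod 66 = 65; d_q = d mod (q−1) = 17.
m₁ = c^(d_p) mod p: c ≡ 42 (mod 67), and 42^65 mod 67 = 8.
m₂ = c^(d_q) mod q: c ≡ 22 (mod 73), and 22^17 mod 73 = 22.
h = q_inv·(m₁ − m₂) mod p = 56·(8 − 22) mod 67 = 20.
m = m₂ + h·q = 22 + 20·73 = 1482.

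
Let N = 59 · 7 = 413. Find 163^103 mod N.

100

Mod 59: 163 ≡ 45; by Fermat, exponent reduces to 103 mod 58 = 45; 45^45 ≡ 41 (mod 59).
Mod 7: 163 ≡ 2; by Fermat, exponent reduces to 103 mod 6 = 1; 2^1 ≡ 2 (mod 7).
Combine by CRT: x ≡ 41 (mod 59), x ≡ 2 (mod 7) ⇒ x ≡ 100 (mod 413).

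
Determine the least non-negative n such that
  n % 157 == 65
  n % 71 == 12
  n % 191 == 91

Combine the congruences pairwise.
From n ≡ 65 (mod 157) write n = 65 + 157t. Substituting into n ≡ 12 (mod 71) gives 157t ≡ 18 (mod 71), and since 15⁻¹ ≡ 19 (mod 71), t ≡ 58. Hence n ≡ 65 + 157·58 = 9171 (mod 11147).
From n ≡ 9171 (mod 11147) write n = 9171 + 11147t. Substituting into n ≡ 91 (mod 191) gives 11147t ≡ 88 (mod 191), and since 69⁻¹ ≡ 36 (mod 191), t ≡ 112. Hence n ≡ 9171 + 11147·112 = 1257635 (mod 2129077).

1257635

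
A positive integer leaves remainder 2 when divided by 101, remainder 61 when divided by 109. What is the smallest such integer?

From x ≡ 2 (mod 101) write x = 2 + 101t. Substituting into x ≡ 61 (mod 109) gives 101t ≡ 59 (mod 109), and since 101⁻¹ ≡ 68 (mod 109), t ≡ 88. Hence x ≡ 2 + 101·88 = 8890 (mod 11009).

8890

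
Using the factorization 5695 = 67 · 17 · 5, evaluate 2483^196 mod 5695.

Mod 67: 2483 ≡ 4; by Fermat, exponent reduces to 196 mod 66 = 64; 4^64 ≡ 21 (mod 67).
Mod 17: 2483 ≡ 1; by Fermat, exponent reduces to 196 mod 16 = 4; 1^4 ≡ 1 (mod 17).
Mod 5: 2483 ≡ 3; since 4 | 196, by Fermat 3^196 ≡ 1 (mod 5).
Combine by CRT: x ≡ 21 (mod 67), x ≡ 1 (mod 17), x ≡ 1 (mod 5) ⇒ x ≡ 1361 (mod 5695).

1361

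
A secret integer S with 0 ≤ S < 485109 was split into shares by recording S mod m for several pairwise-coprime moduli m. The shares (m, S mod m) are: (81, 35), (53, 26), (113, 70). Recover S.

The moduli are pairwise coprime; N = 81·53·113 = 485109.
N/81 = 5989; 5989 ≡ 76 (mod 81); 76·16 ≡ 1, so inverse 16.
N/53 = 9153; 9153 ≡ 37 (mod 53); 37·43 ≡ 1, so inverse 43.
N/113 = 4293; 4293 ≡ 112 (mod 113); 112·112 ≡ 1, so inverse 112.
S ≡ 35·5989·16 + 26·9153·43 + 70·4293·112 = 47244014.
47244014 mod 485109 = 188441.

188441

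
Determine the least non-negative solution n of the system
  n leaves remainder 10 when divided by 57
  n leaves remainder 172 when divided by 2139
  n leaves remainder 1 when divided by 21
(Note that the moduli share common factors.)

256852

gcd(57, 2139) = 3 and 3 | (172 − 10), so the pair is consistent; merging gives n ≡ 13006 (mod 40641), where 40641 = lcm(57, 2139).
gcd(40641, 21) = 3 and 3 | (1 − 13006), so the pair is consistent; merging gives n ≡ 256852 (mod 284487), where 284487 = lcm(40641, 21).
The solution is unique modulo lcm(57, 2139, 21) = 284487.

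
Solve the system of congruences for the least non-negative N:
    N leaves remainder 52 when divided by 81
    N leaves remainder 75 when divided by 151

9286

Combine the congruences pairwise.
From N ≡ 52 (mod 81) write N = 52 + 81t. Substituting into N ≡ 75 (mod 151) gives 81t ≡ 23 (mod 151), and since 81⁻¹ ≡ 110 (mod 151), t ≡ 114. Hence N ≡ 52 + 81·114 = 9286 (mod 12231).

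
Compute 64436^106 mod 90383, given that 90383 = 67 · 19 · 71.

8481

Mod 67: 64436 ≡ 49; by Fermat, exponent reduces to 106 mod 66 = 40; 49^40 ≡ 39 (mod 67).
Mod 19: 64436 ≡ 7; by Fermat, exponent reduces to 106 mod 18 = 16; 7^16 ≡ 7 (mod 19).
Mod 71: 64436 ≡ 39; by Fermat, exponent reduces to 106 mod 70 = 36; 39^36 ≡ 32 (mod 71).
Combine by CRT: x ≡ 39 (mod 67), x ≡ 7 (mod 19), x ≡ 32 (mod 71) ⇒ x ≡ 8481 (mod 90383).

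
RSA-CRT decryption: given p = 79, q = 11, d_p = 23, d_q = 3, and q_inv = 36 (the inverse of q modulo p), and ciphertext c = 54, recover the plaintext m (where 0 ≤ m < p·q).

m₁ = c^(d_p) mod p: c ≡ 54 (mod 79), and 54^23 mod 79 = 6.
m₂ = c^(d_q) mod q: c ≡ 10 (mod 11), and 10^3 mod 11 = 10.
h = q_inv·(m₁ − m₂) mod p = 36·(6 − 10) mod 79 = 14.
m = m₂ + h·q = 10 + 14·11 = 164.

164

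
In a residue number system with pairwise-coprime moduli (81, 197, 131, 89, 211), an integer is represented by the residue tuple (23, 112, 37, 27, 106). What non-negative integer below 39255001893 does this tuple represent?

The moduli are pairwise coprime; N = 81·197·131·89·211 = 39255001893.
N/81 = 484629653; 484629653 ≡ 11 (mod 81); 11·59 ≡ 1, so inverse 59.
N/197 = 199263969; 199263969 ≡ 45 (mod 197); 45·162 ≡ 1, so inverse 162.
N/131 = 299656503; 299656503 ≡ 29 (mod 131); 29·122 ≡ 1, so inverse 122.
N/89 = 441067437; 441067437 ≡ 80 (mod 89); 80·79 ≡ 1, so inverse 79.
N/211 = 186042663; 186042663 ≡ 165 (mod 211); 165·133 ≡ 1, so inverse 133.
x ≡ 23·484629653·59 + 112·199263969·162 + 37·299656503·122 + 27·441067437·79 + 106·186042663·133 = 9189363653294.
9189363653294 mod 39255001893 = 3693210332.

3693210332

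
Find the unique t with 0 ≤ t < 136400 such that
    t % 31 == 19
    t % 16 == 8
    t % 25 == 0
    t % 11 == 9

The moduli are pairwise coprime; N = 31·16·25·11 = 136400.
N/31 = 4400; 4400 ≡ 29 (mod 31); 29·15 ≡ 1, so inverse 15.
N/16 = 8525; 8525 ≡ 13 (mod 16); 13·5 ≡ 1, so inverse 5.
N/25 = 5456; 5456 ≡ 6 (mod 25); 6·21 ≡ 1, so inverse 21.
N/11 = 12400; 12400 ≡ 3 (mod 11); 3·4 ≡ 1, so inverse 4.
t ≡ 19·4400·15 + 8·8525·5 + 0·5456·21 + 9·12400·4 = 2041400.
2041400 mod 136400 = 131800.

131800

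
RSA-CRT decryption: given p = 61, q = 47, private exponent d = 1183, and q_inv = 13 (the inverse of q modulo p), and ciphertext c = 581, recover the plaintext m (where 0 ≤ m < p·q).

639

d_p = d mod (p−1) = 1183 mod 60 = 43; d_q = d mod (q−1) = 33.
m₁ = c^(d_p) mod p: c ≡ 32 (mod 61), and 32^43 mod 61 = 29.
m₂ = c^(d_q) mod q: c ≡ 17 (mod 47), and 17^33 mod 47 = 28.
h = q_inv·(m₁ − m₂) mod p = 13·(29 − 28) mod 61 = 13.
m = m₂ + h·q = 28 + 13·47 = 639.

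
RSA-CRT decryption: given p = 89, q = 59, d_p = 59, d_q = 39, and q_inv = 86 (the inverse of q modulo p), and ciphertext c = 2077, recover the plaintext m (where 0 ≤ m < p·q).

m₁ = c^(d_p) mod p: c ≡ 30 (mod 89), and 30^59 mod 89 = 43.
m₂ = c^(d_q) mod q: c ≡ 12 (mod 59), and 12^39 mod 59 = 15.
h = q_inv·(m₁ − m₂) mod p = 86·(43 − 15) mod 89 = 5.
m = m₂ + h·q = 15 + 5·59 = 310.

310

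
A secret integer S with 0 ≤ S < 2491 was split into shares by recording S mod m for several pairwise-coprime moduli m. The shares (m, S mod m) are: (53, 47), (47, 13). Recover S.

577

From S ≡ 47 (mod 53) write S = 47 + 53t. Substituting into S ≡ 13 (mod 47) gives 53t ≡ 13 (mod 47), and since 6⁻¹ ≡ 8 (mod 47), t ≡ 10. Hence S ≡ 47 + 53·10 = 577 (mod 2491).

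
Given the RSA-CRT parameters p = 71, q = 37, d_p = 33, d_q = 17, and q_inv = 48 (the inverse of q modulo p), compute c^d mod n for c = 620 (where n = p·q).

m₁ = c^(d_p) mod p: c ≡ 52 (mod 71), and 52^33 mod 71 = 59.
m₂ = c^(d_q) mod q: c ≡ 28 (mod 37), and 28^17 mod 37 = 4.
h = q_inv·(m₁ − m₂) mod p = 48·(59 − 4) mod 71 = 13.
m = m₂ + h·q = 4 + 13·37 = 485.

485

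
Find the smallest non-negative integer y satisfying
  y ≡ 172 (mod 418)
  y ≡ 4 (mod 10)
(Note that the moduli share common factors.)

gcd(418, 10) = 2 and 2 | (4 − 172), so the pair is consistent; merging gives y ≡ 1844 (mod 2090), where 2090 = lcm(418, 10).
The solution is unique modulo lcm(418, 10) = 2090.

1844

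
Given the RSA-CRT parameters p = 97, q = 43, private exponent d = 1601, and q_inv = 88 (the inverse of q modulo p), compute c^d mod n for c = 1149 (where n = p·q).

d_p = d mod (p−1) = 1601 mod 96 = 65; d_q = d mod (q−1) = 5.
m₁ = c^(d_p) mod p: c ≡ 82 (mod 97), and 82^65 mod 97 = 57.
m₂ = c^(d_q) mod q: c ≡ 31 (mod 43), and 31^5 mod 43 = 9.
h = q_inv·(m₁ − m₂) mod p = 88·(57 − 9) mod 97 = 53.
m = m₂ + h·q = 9 + 53·43 = 2288.

2288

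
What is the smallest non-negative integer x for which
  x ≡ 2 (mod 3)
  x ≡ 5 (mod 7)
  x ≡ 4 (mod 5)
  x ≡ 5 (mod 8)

Combine the congruences pairwise.
From x ≡ 2 (mod 3) write x = 2 + 3t. Substituting into x ≡ 5 (mod 7) gives 3t ≡ 3 (mod 7), and since 3⁻¹ ≡ 5 (mod 7), t ≡ 1. Hence x ≡ 2 + 3·1 = 5 (mod 21).
From x ≡ 5 (mod 21) write x = 5 + 21t. Substituting into x ≡ 4 (mod 5) gives 21t ≡ 4 (mod 5), and since 1⁻¹ ≡ 1 (mod 5), t ≡ 4. Hence x ≡ 5 + 21·4 = 89 (mod 105).
From x ≡ 89 (mod 105) write x = 89 + 105t. Substituting into x ≡ 5 (mod 8) gives 105t ≡ 4 (mod 8), and since 1⁻¹ ≡ 1 (mod 8), t ≡ 4. Hence x ≡ 89 + 105·4 = 509 (mod 840).

509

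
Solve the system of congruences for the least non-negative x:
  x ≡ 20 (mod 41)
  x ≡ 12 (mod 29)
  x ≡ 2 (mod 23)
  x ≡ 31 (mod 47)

1183444

The moduli are pairwise coprime; N = 41·29·23·47 = 1285309.
N/41 = 31349; 31349 ≡ 25 (mod 41); 25·23 ≡ 1, so inverse 23.
N/29 = 44321; 44321 ≡ 9 (mod 29); 9·13 ≡ 1, so inverse 13.
N/23 = 55883; 55883 ≡ 16 (mod 23); 16·13 ≡ 1, so inverse 13.
N/47 = 27347; 27347 ≡ 40 (mod 47); 40·20 ≡ 1, so inverse 20.
x ≡ 20·31349·23 + 12·44321·13 + 2·55883·13 + 31·27347·20 = 39742714.
39742714 mod 1285309 = 1183444.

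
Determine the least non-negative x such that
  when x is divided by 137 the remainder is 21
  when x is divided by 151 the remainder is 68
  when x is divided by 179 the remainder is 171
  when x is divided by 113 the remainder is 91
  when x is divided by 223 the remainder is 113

From x ≡ 21 (mod 137) write x = 21 + 137t. Substituting into x ≡ 68 (mod 151) gives 137t ≡ 47 (mod 151), and since 137⁻¹ ≡ 97 (mod 151), t ≡ 29. Hence x ≡ 21 + 137·29 = 3994 (mod 20687).
From x ≡ 3994 (mod 20687) write x = 3994 + 20687t. Substituting into x ≡ 171 (mod 179) gives 20687t ≡ 115 (mod 179), and since 102⁻¹ ≡ 86 (mod 179), t ≡ 45. Hence x ≡ 3994 + 20687·45 = 934909 (mod 3702973).
From x ≡ 934909 (mod 3702973) write x = 934909 + 3702973t. Substituting into x ≡ 91 (mod 113) gives 3702973t ≡ 31 (mod 113), and since 76⁻¹ ≡ 58 (mod 113), t ≡ 103. Hence x ≡ 934909 + 3702973·103 = 382341128 (mod 418435949).
From x ≡ 382341128 (mod 418435949) write x = 382341128 + 418435949t. Substituting into x ≡ 113 (mod 223) gives 418435949t ≡ 67 (mod 223), and since 87⁻¹ ≡ 182 (mod 223), t ≡ 152. Hence x ≡ 382341128 + 418435949·152 = 63984605376 (mod 93311216627).

63984605376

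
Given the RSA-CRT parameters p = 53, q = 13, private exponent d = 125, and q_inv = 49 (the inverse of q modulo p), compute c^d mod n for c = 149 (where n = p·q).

665

d_p = d mod (p−1) = 125 mod 52 = 21; d_q = d mod (q−1) = 5.
m₁ = c^(d_p) mod p: c ≡ 43 (mod 53), and 43^21 mod 53 = 29.
m₂ = c^(d_q) mod q: c ≡ 6 (mod 13), and 6^5 mod 13 = 2.
h = q_inv·(m₁ − m₂) mod p = 49·(29 − 2) mod 53 = 51.
m = m₂ + h·q = 2 + 51·13 = 665.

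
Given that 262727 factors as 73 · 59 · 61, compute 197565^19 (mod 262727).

Mod 73: 197565 ≡ 27; 27^19 ≡ 46 (mod 73).
Mod 59: 197565 ≡ 33; 33^19 ≡ 43 (mod 59).
Mod 61: 197565 ≡ 47; 47^19 ≡ 47 (mod 61).
Combine by CRT: x ≡ 46 (mod 73), x ≡ 43 (mod 59), x ≡ 47 (mod 61) ⇒ x ≡ 151083 (mod 262727).

151083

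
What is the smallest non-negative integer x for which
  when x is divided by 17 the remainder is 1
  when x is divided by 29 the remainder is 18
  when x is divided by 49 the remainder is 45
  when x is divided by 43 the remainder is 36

439281

Combine the congruences pairwise.
From x ≡ 1 (mod 17) write x = 1 + 17t. Substituting into x ≡ 18 (mod 29) gives 17t ≡ 17 (mod 29), and since 17⁻¹ ≡ 12 (mod 29), t ≡ 1. Hence x ≡ 1 + 17·1 = 18 (mod 493).
From x ≡ 18 (mod 493) write x = 18 + 493t. Substituting into x ≡ 45 (mod 49) gives 493t ≡ 27 (mod 49), and since 3⁻¹ ≡ 33 (mod 49), t ≡ 9. Hence x ≡ 18 + 493·9 = 4455 (mod 24157).
From x ≡ 4455 (mod 24157) write x = 4455 + 24157t. Substituting into x ≡ 36 (mod 43) gives 24157t ≡ 10 (mod 43), and since 34⁻¹ ≡ 19 (mod 43), t ≡ 18. Hence x ≡ 4455 + 24157·18 = 439281 (mod 1038751).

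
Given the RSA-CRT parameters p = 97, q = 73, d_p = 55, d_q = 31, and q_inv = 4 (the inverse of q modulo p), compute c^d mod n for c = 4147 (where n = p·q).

m₁ = c^(d_p) mod p: c ≡ 73 (mod 97), and 73^55 mod 97 = 43.
m₂ = c^(d_q) mod q: c ≡ 59 (mod 73), and 59^31 mod 73 = 31.
h = q_inv·(m₁ − m₂) mod p = 4·(43 − 31) mod 97 = 48.
m = m₂ + h·q = 31 + 48·73 = 3535.

3535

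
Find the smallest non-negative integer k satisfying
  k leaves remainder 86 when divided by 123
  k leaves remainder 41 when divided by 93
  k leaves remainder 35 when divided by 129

Combine the congruences pairwise.
gcd(123, 93) = 3 and 3 | (41 − 86), so the pair is consistent; merging gives k ≡ 1808 (mod 3813), where 3813 = lcm(123, 93).
gcd(3813, 129) = 3 and 3 | (35 − 1808), so the pair is consistent; merging gives k ≡ 51377 (mod 163959), where 163959 = lcm(3813, 129).
The solution is unique modulo lcm(123, 93, 129) = 163959.

51377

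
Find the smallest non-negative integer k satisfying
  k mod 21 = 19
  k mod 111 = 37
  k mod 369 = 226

83620

gcd(21, 111) = 3 and 3 | (37 − 19), so the pair is consistent; merging gives k ≡ 481 (mod 777), where 777 = lcm(21, 111).
gcd(777, 369) = 3 and 3 | (226 − 481), so the pair is consistent; merging gives k ≡ 83620 (mod 95571), where 95571 = lcm(777, 369).
The solution is unique modulo lcm(21, 111, 369) = 95571.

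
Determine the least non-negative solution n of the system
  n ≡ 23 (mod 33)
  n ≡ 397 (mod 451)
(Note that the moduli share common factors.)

gcd(33, 451) = 11 and 11 | (397 − 23), so the pair is consistent; merging gives n ≡ 848 (mod 1353), where 1353 = lcm(33, 451).
The solution is unique modulo lcm(33, 451) = 1353.

848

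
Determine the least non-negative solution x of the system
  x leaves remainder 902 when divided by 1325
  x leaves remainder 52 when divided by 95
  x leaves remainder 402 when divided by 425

100277

gcd(1325, 95) = 5 and 5 | (52 − 902), so the pair is consistent; merging gives x ≡ 24752 (mod 25175), where 25175 = lcm(1325, 95).
gcd(25175, 425) = 25 and 25 | (402 − 24752), so the pair is consistent; merging gives x ≡ 100277 (mod 427975), where 427975 = lcm(25175, 425).
The solution is unique modulo lcm(1325, 95, 425) = 427975.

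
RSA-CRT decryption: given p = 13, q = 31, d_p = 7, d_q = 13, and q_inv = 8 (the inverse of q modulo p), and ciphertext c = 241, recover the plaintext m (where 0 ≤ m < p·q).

136

m₁ = c^(d_p) mod p: c ≡ 7 (mod 13), and 7^7 mod 13 = 6.
m₂ = c^(d_q) mod q: c ≡ 24 (mod 31), and 24^13 mod 31 = 12.
h = q_inv·(m₁ − m₂) mod p = 8·(6 − 12) mod 13 = 4.
m = m₂ + h·q = 12 + 4·31 = 136.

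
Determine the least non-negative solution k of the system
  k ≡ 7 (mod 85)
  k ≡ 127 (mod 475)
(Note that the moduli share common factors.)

602

gcd(85, 475) = 5 and 5 | (127 − 7), so the pair is consistent; merging gives k ≡ 602 (mod 8075), where 8075 = lcm(85, 475).
The solution is unique modulo lcm(85, 475) = 8075.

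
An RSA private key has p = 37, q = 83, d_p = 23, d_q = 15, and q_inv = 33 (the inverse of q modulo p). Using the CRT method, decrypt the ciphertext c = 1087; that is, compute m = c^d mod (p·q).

m₁ = c^(d_p) mod p: c ≡ 14 (mod 37), and 14^23 mod 37 = 8.
m₂ = c^(d_q) mod q: c ≡ 8 (mod 83), and 8^15 mod 83 = 67.
h = q_inv·(m₁ − m₂) mod p = 33·(8 − 67) mod 37 = 14.
m = m₂ + h·q = 67 + 14·83 = 1229.

1229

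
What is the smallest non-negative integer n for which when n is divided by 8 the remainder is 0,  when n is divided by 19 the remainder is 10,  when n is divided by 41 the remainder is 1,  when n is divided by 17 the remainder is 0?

102952

The moduli are pairwise coprime; M = 8·19·41·17 = 105944.
M/8 = 13243; 13243 ≡ 3 (mod 8); 3·3 ≡ 1, so inverse 3.
M/19 = 5576; 5576 ≡ 9 (mod 19); 9·17 ≡ 1, so inverse 17.
M/41 = 2584; 2584 ≡ 1 (mod 41), inverse 1.
M/17 = 6232; 6232 ≡ 10 (mod 17); 10·12 ≡ 1, so inverse 12.
n ≡ 0·13243·3 + 10·5576·17 + 1·2584·1 + 0·6232·12 = 950504.
950504 mod 105944 = 102952.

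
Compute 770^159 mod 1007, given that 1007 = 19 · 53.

540

Mod 19: 770 ≡ 10; by Fermat, exponent reduces to 159 mod 18 = 15; 10^15 ≡ 8 (mod 19).
Mod 53: 770 ≡ 28; by Fermat, exponent reduces to 159 mod 52 = 3; 28^3 ≡ 10 (mod 53).
Combine by CRT: x ≡ 8 (mod 19), x ≡ 10 (mod 53) ⇒ x ≡ 540 (mod 1007).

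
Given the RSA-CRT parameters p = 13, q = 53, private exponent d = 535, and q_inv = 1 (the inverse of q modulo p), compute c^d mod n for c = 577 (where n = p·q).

619

d_p = d mod (p−1) = 535 mod 12 = 7; d_q = d mod (q−1) = 15.
m₁ = c^(d_p) mod p: c ≡ 5 (mod 13), and 5^7 mod 13 = 8.
m₂ = c^(d_q) mod q: c ≡ 47 (mod 53), and 47^15 mod 53 = 36.
h = q_inv·(m₁ − m₂) mod p = 1·(8 − 36) mod 13 = 11.
m = m₂ + h·q = 36 + 11·53 = 619.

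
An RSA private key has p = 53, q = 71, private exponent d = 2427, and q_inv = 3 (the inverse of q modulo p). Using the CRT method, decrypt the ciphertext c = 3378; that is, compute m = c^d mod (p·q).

d_p = d mod (p−1) = 2427 mod 52 = 35; d_q = d mod (q−1) = 47.
m₁ = c^(d_p) mod p: c ≡ 39 (mod 53), and 39^35 mod 53 = 21.
m₂ = c^(d_q) mod q: c ≡ 41 (mod 71), and 41^47 mod 71 = 34.
h = q_inv·(m₁ − m₂) mod p = 3·(21 − 34) mod 53 = 14.
m = m₂ + h·q = 34 + 14·71 = 1028.

1028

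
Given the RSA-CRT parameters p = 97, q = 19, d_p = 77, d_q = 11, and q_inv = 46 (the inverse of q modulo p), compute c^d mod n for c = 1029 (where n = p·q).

694

m₁ = c^(d_p) mod p: c ≡ 59 (mod 97), and 59^77 mod 97 = 15.
m₂ = c^(d_q) mod q: c ≡ 3 (mod 19), and 3^11 mod 19 = 10.
h = q_inv·(m₁ − m₂) mod p = 46·(15 − 10) mod 97 = 36.
m = m₂ + h·q = 10 + 36·19 = 694.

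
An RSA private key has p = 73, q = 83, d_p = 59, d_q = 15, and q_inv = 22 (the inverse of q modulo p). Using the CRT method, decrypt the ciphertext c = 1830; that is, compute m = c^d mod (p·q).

m₁ = c^(d_p) mod p: c ≡ 5 (mod 73), and 5^59 mod 73 = 13.
m₂ = c^(d_q) mod q: c ≡ 4 (mod 83), and 4^15 mod 83 = 40.
h = q_inv·(m₁ − m₂) mod p = 22·(13 − 40) mod 73 = 63.
m = m₂ + h·q = 40 + 63·83 = 5269.

5269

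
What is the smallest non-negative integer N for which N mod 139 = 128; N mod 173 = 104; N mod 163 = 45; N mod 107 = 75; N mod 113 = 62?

From N ≡ 128 (mod 139) write N = 128 + 139t. Substituting into N ≡ 104 (mod 173) gives 139t ≡ 149 (mod 173), and since 139⁻¹ ≡ 117 (mod 173), t ≡ 133. Hence N ≡ 128 + 139·133 = 18615 (mod 24047).
From N ≡ 18615 (mod 24047) write N = 18615 + 24047t. Substituting into N ≡ 45 (mod 163) gives 24047t ≡ 12 (mod 163), and since 86⁻¹ ≡ 127 (mod 163), t ≡ 57. Hence N ≡ 18615 + 24047·57 = 1389294 (mod 3919661).
From N ≡ 1389294 (mod 3919661) write N = 1389294 + 3919661t. Substituting into N ≡ 75 (mod 107) gives 3919661t ≡ 69 (mod 107), and since 37⁻¹ ≡ 81 (mod 107), t ≡ 25. Hence N ≡ 1389294 + 3919661·25 = 99380819 (mod 419403727).
From N ≡ 99380819 (mod 419403727) write N = 99380819 + 419403727t. Substituting into N ≡ 62 (mod 113) gives 419403727t ≡ 31 (mod 113), and since 46⁻¹ ≡ 86 (mod 113), t ≡ 67. Hence N ≡ 99380819 + 419403727·67 = 28199430528 (mod 47392621151).

28199430528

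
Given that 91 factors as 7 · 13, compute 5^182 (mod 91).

Mod 7: 5 ≡ 5; by Fermat, exponent reduces to 182 mod 6 = 2; 5^2 ≡ 4 (mod 7).
Mod 13: 5 ≡ 5; by Fermat, exponent reduces to 182 mod 12 = 2; 5^2 ≡ 12 (mod 13).
Combine by CRT: x ≡ 4 (mod 7), x ≡ 12 (mod 13) ⇒ x ≡ 25 (mod 91).

25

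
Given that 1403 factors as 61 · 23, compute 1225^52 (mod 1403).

1053

Mod 61: 1225 ≡ 5; 5^52 ≡ 16 (mod 61).
Mod 23: 1225 ≡ 6; by Fermat, exponent reduces to 52 mod 22 = 8; 6^8 ≡ 18 (mod 23).
Combine by CRT: x ≡ 16 (mod 61), x ≡ 18 (mod 23) ⇒ x ≡ 1053 (mod 1403).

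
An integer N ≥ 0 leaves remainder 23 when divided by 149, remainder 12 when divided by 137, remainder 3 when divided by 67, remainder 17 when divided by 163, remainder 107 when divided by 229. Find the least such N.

The moduli are pairwise coprime; M = 149·137·67·163·229 = 51051055417.
M/149 = 342624533; 342624533 ≡ 76 (mod 149); 76·100 ≡ 1, so inverse 100.
M/137 = 372635441; 372635441 ≡ 99 (mod 137); 99·18 ≡ 1, so inverse 18.
M/67 = 761956051; 761956051 ≡ 25 (mod 67); 25·59 ≡ 1, so inverse 59.
M/163 = 313196659; 313196659 ≡ 146 (mod 163); 146·115 ≡ 1, so inverse 115.
M/229 = 222930373; 222930373 ≡ 18 (mod 229); 18·140 ≡ 1, so inverse 140.
N ≡ 23·342624533·100 + 12·372635441·18 + 3·761956051·59 + 17·313196659·115 + 107·222930373·140 = 4955188358068.
4955188358068 mod 51051055417 = 3235982619.

3235982619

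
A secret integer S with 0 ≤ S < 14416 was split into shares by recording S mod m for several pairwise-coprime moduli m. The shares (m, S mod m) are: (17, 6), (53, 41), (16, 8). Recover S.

10376

The moduli are pairwise coprime; N = 17·53·16 = 14416.
N/17 = 848; 848 ≡ 15 (mod 17); 15·8 ≡ 1, so inverse 8.
N/53 = 272; 272 ≡ 7 (mod 53); 7·38 ≡ 1, so inverse 38.
N/16 = 901; 901 ≡ 5 (mod 16); 5·13 ≡ 1, so inverse 13.
S ≡ 6·848·8 + 41·272·38 + 8·901·13 = 558184.
558184 mod 14416 = 10376.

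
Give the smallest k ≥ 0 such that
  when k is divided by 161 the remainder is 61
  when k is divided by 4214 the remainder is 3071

83137

Combine the congruences pairwise.
gcd(161, 4214) = 7 and 7 | (3071 − 61), so the pair is consistent; merging gives k ≡ 83137 (mod 96922), where 96922 = lcm(161, 4214).
The solution is unique modulo lcm(161, 4214) = 96922.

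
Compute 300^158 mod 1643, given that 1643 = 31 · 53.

Mod 31: 300 ≡ 21; by Fermat, exponent reduces to 158 mod 30 = 8; 21^8 ≡ 14 (mod 31).
Mod 53: 300 ≡ 35; by Fermat, exponent reduces to 158 mod 52 = 2; 35^2 ≡ 6 (mod 53).
Combine by CRT: x ≡ 14 (mod 31), x ≡ 6 (mod 53) ⇒ x ≡ 324 (mod 1643).

324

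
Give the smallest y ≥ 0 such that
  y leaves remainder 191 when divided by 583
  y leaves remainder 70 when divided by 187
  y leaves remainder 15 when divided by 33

Combine the congruences pairwise.
gcd(583, 187) = 11 and 11 | (70 − 191), so the pair is consistent; merging gives y ≡ 1940 (mod 9911), where 9911 = lcm(583, 187).
gcd(9911, 33) = 11 and 11 | (15 − 1940), so the pair is consistent; merging gives y ≡ 21762 (mod 29733), where 29733 = lcm(9911, 33).
The solution is unique modulo lcm(583, 187, 33) = 29733.

21762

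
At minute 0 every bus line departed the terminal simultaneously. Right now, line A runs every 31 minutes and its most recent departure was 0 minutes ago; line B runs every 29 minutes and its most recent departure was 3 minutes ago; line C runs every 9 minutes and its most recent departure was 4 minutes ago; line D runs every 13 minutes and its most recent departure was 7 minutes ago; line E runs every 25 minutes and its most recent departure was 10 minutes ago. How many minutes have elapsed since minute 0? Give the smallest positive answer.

2392735

The moduli are pairwise coprime; N = 31·29·9·13·25 = 2629575.
N/31 = 84825; 84825 ≡ 9 (mod 31); 9·7 ≡ 1, so inverse 7.
N/29 = 90675; 90675 ≡ 21 (mod 29); 21·18 ≡ 1, so inverse 18.
N/9 = 292175; 292175 ≡ 8 (mod 9); 8·8 ≡ 1, so inverse 8.
N/13 = 202275; 202275 ≡ 8 (mod 13); 8·5 ≡ 1, so inverse 5.
N/25 = 105183; 105183 ≡ 8 (mod 25); 8·22 ≡ 1, so inverse 22.
t ≡ 0·84825·7 + 3·90675·18 + 4·292175·8 + 7·202275·5 + 10·105183·22 = 44465935.
44465935 mod 2629575 = 2392735.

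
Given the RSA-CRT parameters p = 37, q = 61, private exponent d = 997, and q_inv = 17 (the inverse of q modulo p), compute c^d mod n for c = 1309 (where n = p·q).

d_p = d mod (p−1) = 997 mod 36 = 25; d_q = d mod (q−1) = 37.
m₁ = c^(d_p) mod p: c ≡ 14 (mod 37), and 14^25 mod 37 = 14.
m₂ = c^(d_q) mod q: c ≡ 28 (mod 61), and 28^37 mod 61 = 38.
h = q_inv·(m₁ − m₂) mod p = 17·(14 − 38) mod 37 = 36.
m = m₂ + h·q = 38 + 36·61 = 2234.

2234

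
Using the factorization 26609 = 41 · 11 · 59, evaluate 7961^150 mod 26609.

Mod 41: 7961 ≡ 7; by Fermat, exponent reduces to 150 mod 40 = 30; 7^30 ≡ 32 (mod 41).
Mod 11: 7961 ≡ 8; since 10 | 150, by Fermat 8^150 ≡ 1 (mod 11).
Mod 59: 7961 ≡ 55; by Fermat, exponent reduces to 150 mod 58 = 34; 55^34 ≡ 21 (mod 59).
Combine by CRT: x ≡ 32 (mod 41), x ≡ 1 (mod 11), x ≡ 21 (mod 59) ⇒ x ≡ 5567 (mod 26609).

5567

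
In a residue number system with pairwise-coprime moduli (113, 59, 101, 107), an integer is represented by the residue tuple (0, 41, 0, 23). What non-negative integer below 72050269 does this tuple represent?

The moduli are pairwise coprime; N = 113·59·101·107 = 72050269.
N/113 = 637613; 637613 ≡ 67 (mod 113); 67·27 ≡ 1, so inverse 27.
N/59 = 1221191; 1221191 ≡ 9 (mod 59); 9·46 ≡ 1, so inverse 46.
N/101 = 713369; 713369 ≡ 6 (mod 101); 6·17 ≡ 1, so inverse 17.
N/107 = 673367; 673367 ≡ 16 (mod 107); 16·87 ≡ 1, so inverse 87.
x ≡ 0·637613·27 + 41·1221191·46 + 0·713369·17 + 23·673367·87 = 3650573593.
3650573593 mod 72050269 = 48060143.

48060143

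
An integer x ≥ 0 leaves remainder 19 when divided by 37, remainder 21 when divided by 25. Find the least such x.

From x ≡ 19 (mod 37) write x = 19 + 37t. Substituting into x ≡ 21 (mod 25) gives 37t ≡ 2 (mod 25), and since 12⁻¹ ≡ 23 (mod 25), t ≡ 21. Hence x ≡ 19 + 37·21 = 796 (mod 925).

796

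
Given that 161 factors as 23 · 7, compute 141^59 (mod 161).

127

Mod 23: 141 ≡ 3; by Fermat, exponent reduces to 59 mod 22 = 15; 3^15 ≡ 12 (mod 23).
Mod 7: 141 ≡ 1; by Fermat, exponent reduces to 59 mod 6 = 5; 1^5 ≡ 1 (mod 7).
Combine by CRT: x ≡ 12 (mod 23), x ≡ 1 (mod 7) ⇒ x ≡ 127 (mod 161).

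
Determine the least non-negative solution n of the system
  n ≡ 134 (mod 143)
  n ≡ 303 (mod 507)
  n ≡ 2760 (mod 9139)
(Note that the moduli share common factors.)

2552541

gcd(143, 507) = 13 and 13 | (303 − 134), so the pair is consistent; merging gives n ≡ 3852 (mod 5577), where 5577 = lcm(143, 507).
gcd(5577, 9139) = 13 and 13 | (2760 − 3852), so the pair is consistent; merging gives n ≡ 2552541 (mod 3920631), where 3920631 = lcm(5577, 9139).
The solution is unique modulo lcm(143, 507, 9139) = 3920631.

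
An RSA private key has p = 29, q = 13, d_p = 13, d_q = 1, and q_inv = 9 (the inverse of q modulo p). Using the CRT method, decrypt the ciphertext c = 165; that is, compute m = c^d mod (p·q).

74

m₁ = c^(d_p) mod p: c ≡ 20 (mod 29), and 20^13 mod 29 = 16.
m₂ = c^(d_q) mod q: c ≡ 9 (mod 13), and 9^1 mod 13 = 9.
h = q_inv·(m₁ − m₂) mod p = 9·(16 − 9) mod 29 = 5.
m = m₂ + h·q = 9 + 5·13 = 74.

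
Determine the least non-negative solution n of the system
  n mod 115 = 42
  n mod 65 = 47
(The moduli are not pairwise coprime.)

Combine the congruences pairwise.
gcd(115, 65) = 5 and 5 | (47 − 42), so the pair is consistent; merging gives n ≡ 502 (mod 1495), where 1495 = lcm(115, 65).
The solution is unique modulo lcm(115, 65) = 1495.

502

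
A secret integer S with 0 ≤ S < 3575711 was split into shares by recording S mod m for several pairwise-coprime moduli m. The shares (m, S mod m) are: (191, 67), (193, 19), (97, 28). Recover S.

410144

From S ≡ 67 (mod 191) write S = 67 + 191t. Substituting into S ≡ 19 (mod 193) gives 191t ≡ 145 (mod 193), and since 191⁻¹ ≡ 96 (mod 193), t ≡ 24. Hence S ≡ 67 + 191·24 = 4651 (mod 36863).
From S ≡ 4651 (mod 36863) write S = 4651 + 36863t. Substituting into S ≡ 28 (mod 97) gives 36863t ≡ 33 (mod 97), and since 3⁻¹ ≡ 65 (mod 97), t ≡ 11. Hence S ≡ 4651 + 36863·11 = 410144 (mod 3575711).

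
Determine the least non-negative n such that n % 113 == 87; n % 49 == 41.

1217

Combine the congruences pairwise.
From n ≡ 87 (mod 113) write n = 87 + 113t. Substituting into n ≡ 41 (mod 49) gives 113t ≡ 3 (mod 49), and since 15⁻¹ ≡ 36 (mod 49), t ≡ 10. Hence n ≡ 87 + 113·10 = 1217 (mod 5537).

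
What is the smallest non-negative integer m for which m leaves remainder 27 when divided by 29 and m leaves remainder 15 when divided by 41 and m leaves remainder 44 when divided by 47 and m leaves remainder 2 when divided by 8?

30970

The moduli are pairwise coprime; N = 29·41·47·8 = 447064.
N/29 = 15416; 15416 ≡ 17 (mod 29); 17·12 ≡ 1, so inverse 12.
N/41 = 10904; 10904 ≡ 39 (mod 41); 39·20 ≡ 1, so inverse 20.
N/47 = 9512; 9512 ≡ 18 (mod 47); 18·34 ≡ 1, so inverse 34.
N/8 = 55883; 55883 ≡ 3 (mod 8); 3·3 ≡ 1, so inverse 3.
m ≡ 27·15416·12 + 15·10904·20 + 44·9512·34 + 2·55883·3 = 22831234.
22831234 mod 447064 = 30970.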